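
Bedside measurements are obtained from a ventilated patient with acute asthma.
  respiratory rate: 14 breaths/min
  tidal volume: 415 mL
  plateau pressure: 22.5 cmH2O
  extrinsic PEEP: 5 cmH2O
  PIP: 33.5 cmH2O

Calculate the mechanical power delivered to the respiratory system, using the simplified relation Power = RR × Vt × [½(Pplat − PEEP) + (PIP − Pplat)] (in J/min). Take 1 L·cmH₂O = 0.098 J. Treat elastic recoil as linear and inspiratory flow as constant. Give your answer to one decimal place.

Per-breath work = Vt × [½(Pplat−PEEP) + (PIP−Pplat)] = 0.415 × [0.5×17.5 + 11.0] = 0.415 × 19.75 = 8.196 L·cmH2O.
Power = 14 × 8.196 = 114.74 L·cmH2O/min.
× 0.098 J/(L·cmH2O) → 11.245 J/min.

11.2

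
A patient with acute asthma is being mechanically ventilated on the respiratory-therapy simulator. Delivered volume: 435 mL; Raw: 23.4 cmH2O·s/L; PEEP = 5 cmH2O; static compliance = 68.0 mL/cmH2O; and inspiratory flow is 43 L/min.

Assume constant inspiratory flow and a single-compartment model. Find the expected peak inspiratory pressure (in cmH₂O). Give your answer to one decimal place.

Flow: 43 L/min ÷ 60 = 0.7167 L/s.
Equation of motion (constant flow): PIP = Vt/C + R·V̇ + PEEP.
PIP = 435/68.0 + 23.4×0.7167 + 5 = 6.397 + 16.771 + 5 = 28.168 cmH2O.

28.2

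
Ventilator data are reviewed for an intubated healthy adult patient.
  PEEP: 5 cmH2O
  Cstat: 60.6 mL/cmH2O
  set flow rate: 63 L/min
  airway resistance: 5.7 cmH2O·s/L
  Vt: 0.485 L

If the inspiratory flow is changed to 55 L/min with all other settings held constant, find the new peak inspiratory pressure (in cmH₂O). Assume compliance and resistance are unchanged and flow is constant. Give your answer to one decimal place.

Flow: 63 L/min ÷ 60 = 1.05 L/s.
New flow: 55 L/min ÷ 60 = 0.9167 L/s.
PIP = Vt/C + R·V̇ + PEEP (constant-flow equation of motion).
Only the resistive term changes: ΔPIP = R × ΔV̇ = 5.7 × (0.9167 − 1.05) = 5.7 × -0.1333 = -0.7598 cmH2O.
Original PIP = 485/60.6 + 5.7×1.05 + 5 = 18.988 cmH2O; new PIP = 18.988 + (-0.7598) = 18.228 cmH2O.

18.2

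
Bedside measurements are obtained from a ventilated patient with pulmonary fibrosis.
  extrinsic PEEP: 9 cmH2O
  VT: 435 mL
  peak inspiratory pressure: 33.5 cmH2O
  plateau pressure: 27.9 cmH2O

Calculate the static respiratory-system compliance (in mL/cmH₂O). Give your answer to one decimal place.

23.0

Cstat = Vt / (Pplat − PEEP) = 435 / (27.9 − 9) = 435 / 18.9 = 23.016 mL/cmH2O.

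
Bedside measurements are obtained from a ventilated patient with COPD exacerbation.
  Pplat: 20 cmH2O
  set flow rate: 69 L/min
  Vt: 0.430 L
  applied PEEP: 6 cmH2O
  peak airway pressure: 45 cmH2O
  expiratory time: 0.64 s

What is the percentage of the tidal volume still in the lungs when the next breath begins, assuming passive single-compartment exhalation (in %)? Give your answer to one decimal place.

38.3

Flow: 69 L/min ÷ 60 = 1.15 L/s.
R = (PIP − Pplat)/V̇ = (45 − 20) / 1.15 = 25.0/1.15 = 21.739 cmH2O·s/L.
C = Vt/(Pplat − PEEP) = 430.0 / (20 − 6) = 430.0/14.0 = 30.714 mL/cmH2O.
τ = R × C = 21.739 × 0.03071 L/cmH2O = 0.6676 s.
Fraction remaining at end-expiration = e^(−Te/τ) = e^(−0.64/0.6676) = 0.3834 → 38.34%.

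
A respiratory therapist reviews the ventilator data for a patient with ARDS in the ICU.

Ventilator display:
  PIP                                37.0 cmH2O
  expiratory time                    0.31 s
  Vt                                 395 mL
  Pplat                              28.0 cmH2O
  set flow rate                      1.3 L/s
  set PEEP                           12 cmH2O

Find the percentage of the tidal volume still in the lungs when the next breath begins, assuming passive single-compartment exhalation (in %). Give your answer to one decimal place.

16.3

R = (PIP − Pplat)/V̇ = (37.0 − 28.0) / 1.3 = 9.0/1.3 = 6.923 cmH2O·s/L.
C = Vt/(Pplat − PEEP) = 395.0 / (28.0 − 12) = 395.0/16.0 = 24.688 mL/cmH2O.
τ = R × C = 6.923 × 0.02469 L/cmH2O = 0.1709 s.
Fraction remaining at end-expiration = e^(−Te/τ) = e^(−0.31/0.1709) = 0.163 → 16.3%.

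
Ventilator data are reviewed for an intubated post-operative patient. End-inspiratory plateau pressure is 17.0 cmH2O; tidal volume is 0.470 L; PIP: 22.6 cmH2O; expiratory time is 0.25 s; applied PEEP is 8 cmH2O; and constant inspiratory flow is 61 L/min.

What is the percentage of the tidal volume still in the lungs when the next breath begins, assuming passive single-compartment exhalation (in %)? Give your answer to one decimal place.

Flow: 61 L/min ÷ 60 = 1.0167 L/s.
R = (PIP − Pplat)/V̇ = (22.6 − 17.0) / 1.0167 = 5.6/1.0167 = 5.508 cmH2O·s/L.
C = Vt/(Pplat − PEEP) = 470.0 / (17.0 − 8) = 470.0/9.0 = 52.222 mL/cmH2O.
τ = R × C = 5.508 × 0.05222 L/cmH2O = 0.2876 s.
Fraction remaining at end-expiration = e^(−Te/τ) = e^(−0.25/0.2876) = 0.4193 → 41.93%.

41.9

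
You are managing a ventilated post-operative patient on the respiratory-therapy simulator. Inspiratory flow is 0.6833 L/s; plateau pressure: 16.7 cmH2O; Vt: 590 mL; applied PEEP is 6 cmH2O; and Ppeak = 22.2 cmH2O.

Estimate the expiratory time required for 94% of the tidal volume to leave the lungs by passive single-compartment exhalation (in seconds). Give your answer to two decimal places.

1.25

R = (PIP − Pplat)/V̇ = (22.2 − 16.7) / 0.6833 = 5.5/0.6833 = 8.049 cmH2O·s/L.
C = Vt/(Pplat − PEEP) = 590.0 / (16.7 − 6) = 590.0/10.7 = 55.14 mL/cmH2O.
τ = R × C = 8.049 × 0.05514 L/cmH2O = 0.4438 s.
t = −τ·ln(1 − 0.94) = −0.4438·ln(0.06) = 1.249 s.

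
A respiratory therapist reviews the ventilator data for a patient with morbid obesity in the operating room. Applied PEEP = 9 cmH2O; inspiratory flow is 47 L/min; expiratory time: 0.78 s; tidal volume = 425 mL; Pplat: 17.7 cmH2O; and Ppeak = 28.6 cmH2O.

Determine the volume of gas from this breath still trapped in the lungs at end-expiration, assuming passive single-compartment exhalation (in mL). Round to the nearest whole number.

135

Flow: 47 L/min ÷ 60 = 0.7833 L/s.
R = (PIP − Pplat)/V̇ = (28.6 − 17.7) / 0.7833 = 10.9/0.7833 = 13.915 cmH2O·s/L.
C = Vt/(Pplat − PEEP) = 425.0 / (17.7 − 9) = 425.0/8.7 = 48.851 mL/cmH2O.
τ = R × C = 13.915 × 0.04885 L/cmH2O = 0.6797 s.
Fraction remaining = e^(−Te/τ) = e^(−0.78/0.6797) = 0.3174.
Trapped volume = 425.0 × 0.3174 = 134.9 mL.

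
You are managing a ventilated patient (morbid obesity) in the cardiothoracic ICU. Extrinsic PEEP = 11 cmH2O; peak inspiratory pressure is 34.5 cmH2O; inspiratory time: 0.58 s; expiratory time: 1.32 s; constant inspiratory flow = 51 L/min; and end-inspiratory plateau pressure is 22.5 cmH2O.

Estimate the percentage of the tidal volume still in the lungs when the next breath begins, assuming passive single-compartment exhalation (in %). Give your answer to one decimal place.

11.3

Flow: 51 L/min ÷ 60 = 0.85 L/s.
Vt = flow × Ti = 0.85 L/s × 0.58 s × 1000 mL/L = 493.0 mL.
R = (PIP − Pplat)/V̇ = (34.5 − 22.5) / 0.85 = 12.0/0.85 = 14.118 cmH2O·s/L.
C = Vt/(Pplat − PEEP) = 493.0 / (22.5 − 11) = 493.0/11.5 = 42.87 mL/cmH2O.
τ = R × C = 14.118 × 0.04287 L/cmH2O = 0.6052 s.
Fraction remaining at end-expiration = e^(−Te/τ) = e^(−1.32/0.6052) = 0.1129 → 11.29%.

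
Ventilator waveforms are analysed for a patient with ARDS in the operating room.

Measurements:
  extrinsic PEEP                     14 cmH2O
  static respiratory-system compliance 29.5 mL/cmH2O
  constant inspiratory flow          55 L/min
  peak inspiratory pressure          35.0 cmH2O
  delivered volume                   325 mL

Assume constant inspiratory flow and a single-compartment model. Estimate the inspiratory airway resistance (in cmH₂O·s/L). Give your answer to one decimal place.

10.9

Flow: 55 L/min ÷ 60 = 0.9167 L/s.
Equation of motion (constant flow): PIP = Vt/C + R·V̇ + PEEP.
R·V̇ = PIP − Vt/C − PEEP = 35.0 − 325/29.5 − 14 = 35.0 − 11.017 − 14 = 9.983 cmH2O.
R = 9.983 / 0.9167 = 10.89 cmH2O·s/L.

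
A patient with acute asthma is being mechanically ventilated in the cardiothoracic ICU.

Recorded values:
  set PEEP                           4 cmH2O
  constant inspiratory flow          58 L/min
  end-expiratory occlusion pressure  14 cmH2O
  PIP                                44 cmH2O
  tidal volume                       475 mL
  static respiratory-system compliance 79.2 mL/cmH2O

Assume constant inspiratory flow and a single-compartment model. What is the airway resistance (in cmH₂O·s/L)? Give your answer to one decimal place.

24.8

Flow: 58 L/min ÷ 60 = 0.9667 L/s.
Total PEEP = 14 cmH2O (set 4 + intrinsic 10); this is the baseline alveolar pressure.
Equation of motion (constant flow): PIP = Vt/C + R·V̇ + PEEP.
R·V̇ = PIP − Vt/C − PEEP = 44 − 475/79.2 − 14 = 44 − 5.997 − 14 = 24.003 cmH2O.
R = 24.003 / 0.9667 = 24.83 cmH2O·s/L.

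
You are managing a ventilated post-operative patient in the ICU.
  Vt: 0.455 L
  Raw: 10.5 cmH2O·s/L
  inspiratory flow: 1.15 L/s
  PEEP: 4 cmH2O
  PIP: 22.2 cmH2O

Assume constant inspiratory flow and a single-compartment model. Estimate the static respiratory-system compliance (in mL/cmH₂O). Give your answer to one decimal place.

74.3

Equation of motion (constant flow): PIP = Vt/C + R·V̇ + PEEP.
Vt/C = PIP − R·V̇ − PEEP = 22.2 − 10.5×1.15 − 4 = 22.2 − 12.075 − 4 = 6.125 cmH2O.
C = Vt / 6.125 = 455 / 6.125 = 74.286 mL/cmH2O.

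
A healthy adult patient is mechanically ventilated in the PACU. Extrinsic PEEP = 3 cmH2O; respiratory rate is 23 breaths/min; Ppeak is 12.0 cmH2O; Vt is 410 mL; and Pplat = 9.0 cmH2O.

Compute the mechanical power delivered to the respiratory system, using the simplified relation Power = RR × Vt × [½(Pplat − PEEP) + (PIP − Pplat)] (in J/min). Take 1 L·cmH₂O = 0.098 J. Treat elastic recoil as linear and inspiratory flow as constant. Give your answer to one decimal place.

5.5

Per-breath work = Vt × [½(Pplat−PEEP) + (PIP−Pplat)] = 0.410 × [0.5×6.0 + 3.0] = 0.410 × 6.0 = 2.46 L·cmH2O.
Power = 23 × 2.46 = 56.58 L·cmH2O/min.
× 0.098 J/(L·cmH2O) → 5.545 J/min.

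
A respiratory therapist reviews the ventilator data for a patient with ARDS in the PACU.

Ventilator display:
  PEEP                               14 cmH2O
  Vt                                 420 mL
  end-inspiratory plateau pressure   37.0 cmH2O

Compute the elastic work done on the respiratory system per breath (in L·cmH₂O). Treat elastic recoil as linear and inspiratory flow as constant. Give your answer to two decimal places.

Elastic work ≈ ½ × (Pplat − PEEP) × Vt = 0.5 × (37.0 − 14) × 0.420 L = 0.5 × 23.0 × 0.420 = 4.83 L·cmH2O.

4.83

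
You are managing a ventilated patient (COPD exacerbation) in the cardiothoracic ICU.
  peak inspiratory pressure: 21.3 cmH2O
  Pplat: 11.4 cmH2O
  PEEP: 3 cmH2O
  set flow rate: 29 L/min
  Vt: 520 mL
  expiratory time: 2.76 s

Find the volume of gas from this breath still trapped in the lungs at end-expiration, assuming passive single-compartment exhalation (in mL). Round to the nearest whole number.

59

Flow: 29 L/min ÷ 60 = 0.4833 L/s.
R = (PIP − Pplat)/V̇ = (21.3 − 11.4) / 0.4833 = 9.9/0.4833 = 20.484 cmH2O·s/L.
C = Vt/(Pplat − PEEP) = 520.0 / (11.4 − 3) = 520.0/8.4 = 61.905 mL/cmH2O.
τ = R × C = 20.484 × 0.06191 L/cmH2O = 1.268 s.
Fraction remaining = e^(−Te/τ) = e^(−2.76/1.268) = 0.1134.
Trapped volume = 520.0 × 0.1134 = 58.968 mL.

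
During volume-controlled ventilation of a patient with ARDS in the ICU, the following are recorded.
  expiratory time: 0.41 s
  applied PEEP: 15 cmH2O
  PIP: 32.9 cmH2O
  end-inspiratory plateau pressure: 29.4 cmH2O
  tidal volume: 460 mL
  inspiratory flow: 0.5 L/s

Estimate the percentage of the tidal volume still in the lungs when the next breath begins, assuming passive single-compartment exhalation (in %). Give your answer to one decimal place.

R = (PIP − Pplat)/V̇ = (32.9 − 29.4) / 0.5 = 3.5/0.5 = 7.0 cmH2O·s/L.
C = Vt/(Pplat − PEEP) = 460.0 / (29.4 − 15) = 460.0/14.4 = 31.944 mL/cmH2O.
τ = R × C = 7.0 × 0.03194 L/cmH2O = 0.2236 s.
Fraction remaining at end-expiration = e^(−Te/τ) = e^(−0.41/0.2236) = 0.1598 → 15.98%.

16.0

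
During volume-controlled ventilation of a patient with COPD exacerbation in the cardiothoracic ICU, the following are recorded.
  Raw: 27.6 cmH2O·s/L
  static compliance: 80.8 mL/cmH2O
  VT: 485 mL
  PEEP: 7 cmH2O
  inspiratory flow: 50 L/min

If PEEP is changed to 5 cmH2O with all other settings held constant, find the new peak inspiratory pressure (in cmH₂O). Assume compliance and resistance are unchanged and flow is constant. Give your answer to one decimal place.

34.0

Flow: 50 L/min ÷ 60 = 0.8333 L/s.
PIP = Vt/C + R·V̇ + PEEP (constant-flow equation of motion).
Only the baseline term changes: ΔPIP = ΔPEEP = 5 − 7 = -2.0 cmH2O.
Original PIP = 485/80.8 + 27.6×0.8333 + 7 = 36.002 cmH2O; new PIP = 36.002 + (-2.0) = 34.002 cmH2O.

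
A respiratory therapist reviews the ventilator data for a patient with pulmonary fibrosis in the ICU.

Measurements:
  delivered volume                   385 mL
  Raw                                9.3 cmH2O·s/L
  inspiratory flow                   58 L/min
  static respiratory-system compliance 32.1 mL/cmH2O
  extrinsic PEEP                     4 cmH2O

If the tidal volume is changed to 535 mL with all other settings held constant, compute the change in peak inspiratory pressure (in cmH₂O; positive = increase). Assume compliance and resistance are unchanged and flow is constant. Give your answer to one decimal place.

PIP = Vt/C + R·V̇ + PEEP (constant-flow equation of motion).
Only the elastic term changes: ΔPIP = ΔVt / C = (535 − 385) / 32.1 = 4.673 cmH2O.

4.7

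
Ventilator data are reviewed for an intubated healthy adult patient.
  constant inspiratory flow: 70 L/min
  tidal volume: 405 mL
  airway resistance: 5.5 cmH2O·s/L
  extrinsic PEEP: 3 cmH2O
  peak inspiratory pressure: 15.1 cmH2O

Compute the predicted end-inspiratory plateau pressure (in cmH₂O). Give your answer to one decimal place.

8.7

Flow: 70 L/min ÷ 60 = 1.1667 L/s.
Pplat = PIP − Raw × flow = 15.1 − 5.5 × 1.1667 = 15.1 − 6.417 = 8.683 cmH2O.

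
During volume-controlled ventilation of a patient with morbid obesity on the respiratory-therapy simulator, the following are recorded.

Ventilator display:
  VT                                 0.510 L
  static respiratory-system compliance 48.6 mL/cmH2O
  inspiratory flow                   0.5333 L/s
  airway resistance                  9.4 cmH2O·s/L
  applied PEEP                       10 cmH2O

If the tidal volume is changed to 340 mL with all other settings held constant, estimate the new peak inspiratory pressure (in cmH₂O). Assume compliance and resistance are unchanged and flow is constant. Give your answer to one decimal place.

PIP = Vt/C + R·V̇ + PEEP (constant-flow equation of motion).
Only the elastic term changes: ΔPIP = ΔVt / C = (340 − 510) / 48.6 = -3.498 cmH2O.
Original PIP = 510/48.6 + 9.4×0.5333 + 10 = 25.507 cmH2O; new PIP = 25.507 + (-3.498) = 22.009 cmH2O.

22.0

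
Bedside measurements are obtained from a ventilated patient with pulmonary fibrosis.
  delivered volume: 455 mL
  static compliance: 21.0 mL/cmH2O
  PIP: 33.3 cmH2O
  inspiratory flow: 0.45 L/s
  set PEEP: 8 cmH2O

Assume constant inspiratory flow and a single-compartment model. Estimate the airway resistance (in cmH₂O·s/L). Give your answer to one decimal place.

Equation of motion (constant flow): PIP = Vt/C + R·V̇ + PEEP.
R·V̇ = PIP − Vt/C − PEEP = 33.3 − 455/21.0 − 8 = 33.3 − 21.667 − 8 = 3.633 cmH2O.
R = 3.633 / 0.45 = 8.073 cmH2O·s/L.

8.1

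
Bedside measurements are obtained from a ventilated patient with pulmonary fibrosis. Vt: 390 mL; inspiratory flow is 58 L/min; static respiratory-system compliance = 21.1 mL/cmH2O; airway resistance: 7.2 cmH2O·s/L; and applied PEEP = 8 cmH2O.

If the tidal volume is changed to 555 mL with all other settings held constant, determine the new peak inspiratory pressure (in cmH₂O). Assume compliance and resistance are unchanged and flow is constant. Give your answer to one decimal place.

Flow: 58 L/min ÷ 60 = 0.9667 L/s.
PIP = Vt/C + R·V̇ + PEEP (constant-flow equation of motion).
Only the elastic term changes: ΔPIP = ΔVt / C = (555 − 390) / 21.1 = 7.82 cmH2O.
Original PIP = 390/21.1 + 7.2×0.9667 + 8 = 33.444 cmH2O; new PIP = 33.444 + (7.82) = 41.264 cmH2O.

41.3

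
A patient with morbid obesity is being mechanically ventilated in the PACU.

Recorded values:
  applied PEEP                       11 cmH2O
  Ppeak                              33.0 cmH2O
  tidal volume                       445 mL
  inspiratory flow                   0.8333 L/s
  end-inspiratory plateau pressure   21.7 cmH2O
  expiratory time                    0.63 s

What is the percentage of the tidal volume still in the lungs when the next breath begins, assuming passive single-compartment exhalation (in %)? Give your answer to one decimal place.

R = (PIP − Pplat)/V̇ = (33.0 − 21.7) / 0.8333 = 11.3/0.8333 = 13.561 cmH2O·s/L.
C = Vt/(Pplat − PEEP) = 445.0 / (21.7 − 11) = 445.0/10.7 = 41.589 mL/cmH2O.
τ = R × C = 13.561 × 0.04159 L/cmH2O = 0.564 s.
Fraction remaining at end-expiration = e^(−Te/τ) = e^(−0.63/0.564) = 0.3273 → 32.73%.

32.7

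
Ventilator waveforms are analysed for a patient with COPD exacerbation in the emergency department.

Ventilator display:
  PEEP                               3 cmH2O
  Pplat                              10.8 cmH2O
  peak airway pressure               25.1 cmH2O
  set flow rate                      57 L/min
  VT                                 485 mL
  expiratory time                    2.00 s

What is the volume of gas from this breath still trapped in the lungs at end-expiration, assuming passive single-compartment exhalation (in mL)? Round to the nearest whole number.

Flow: 57 L/min ÷ 60 = 0.95 L/s.
R = (PIP − Pplat)/V̇ = (25.1 − 10.8) / 0.95 = 14.3/0.95 = 15.053 cmH2O·s/L.
C = Vt/(Pplat − PEEP) = 485.0 / (10.8 − 3) = 485.0/7.8 = 62.179 mL/cmH2O.
τ = R × C = 15.053 × 0.06218 L/cmH2O = 0.936 s.
Fraction remaining = e^(−Te/τ) = e^(−2.00/0.936) = 0.118.
Trapped volume = 485.0 × 0.118 = 57.23 mL.

57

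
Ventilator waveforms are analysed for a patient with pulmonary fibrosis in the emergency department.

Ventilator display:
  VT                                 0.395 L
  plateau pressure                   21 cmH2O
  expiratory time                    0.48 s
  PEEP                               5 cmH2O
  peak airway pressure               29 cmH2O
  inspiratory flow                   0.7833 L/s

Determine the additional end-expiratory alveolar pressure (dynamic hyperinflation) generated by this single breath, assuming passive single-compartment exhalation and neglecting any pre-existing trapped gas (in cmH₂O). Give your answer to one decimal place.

R = (PIP − Pplat)/V̇ = (29 − 21) / 0.7833 = 8.0/0.7833 = 10.213 cmH2O·s/L.
C = Vt/(Pplat − PEEP) = 395.0 / (21 − 5) = 395.0/16.0 = 24.688 mL/cmH2O.
τ = R × C = 10.213 × 0.02469 L/cmH2O = 0.2522 s.
Fraction remaining = e^(−Te/τ) = e^(−0.48/0.2522) = 0.1491; trapped volume = 395.0 × 0.1491 = 58.895 mL.
Additional alveolar pressure from trapping ≈ V_trapped / C = 58.895 / 24.688 = 2.386 cmH2O.

2.4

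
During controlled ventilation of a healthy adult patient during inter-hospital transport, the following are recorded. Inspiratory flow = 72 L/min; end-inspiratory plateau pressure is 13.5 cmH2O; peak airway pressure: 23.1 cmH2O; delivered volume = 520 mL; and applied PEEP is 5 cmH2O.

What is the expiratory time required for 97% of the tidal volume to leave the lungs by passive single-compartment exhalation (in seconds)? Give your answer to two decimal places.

Flow: 72 L/min ÷ 60 = 1.2 L/s.
R = (PIP − Pplat)/V̇ = (23.1 − 13.5) / 1.2 = 9.6/1.2 = 8.0 cmH2O·s/L.
C = Vt/(Pplat − PEEP) = 520.0 / (13.5 − 5) = 520.0/8.5 = 61.176 mL/cmH2O.
τ = R × C = 8.0 × 0.06118 L/cmH2O = 0.4894 s.
t = −τ·ln(1 − 0.97) = −0.4894·ln(0.03) = 1.716 s.

1.72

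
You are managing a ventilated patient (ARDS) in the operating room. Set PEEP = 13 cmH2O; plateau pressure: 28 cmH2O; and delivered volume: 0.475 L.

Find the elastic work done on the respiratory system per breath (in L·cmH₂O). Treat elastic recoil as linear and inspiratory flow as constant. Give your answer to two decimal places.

Elastic work ≈ ½ × (Pplat − PEEP) × Vt = 0.5 × (28 − 13) × 0.475 L = 0.5 × 15.0 × 0.475 = 3.563 L·cmH2O.

3.56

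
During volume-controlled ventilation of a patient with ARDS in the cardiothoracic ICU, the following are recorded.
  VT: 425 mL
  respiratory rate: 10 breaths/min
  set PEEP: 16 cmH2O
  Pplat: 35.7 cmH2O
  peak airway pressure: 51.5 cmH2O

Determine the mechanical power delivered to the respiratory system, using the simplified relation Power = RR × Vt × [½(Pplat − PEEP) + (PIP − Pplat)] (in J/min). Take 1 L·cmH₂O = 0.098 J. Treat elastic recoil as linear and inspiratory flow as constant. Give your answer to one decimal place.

10.7

Per-breath work = Vt × [½(Pplat−PEEP) + (PIP−Pplat)] = 0.425 × [0.5×19.7 + 15.8] = 0.425 × 25.65 = 10.901 L·cmH2O.
Power = 10 × 10.901 = 109.01 L·cmH2O/min.
× 0.098 J/(L·cmH2O) → 10.683 J/min.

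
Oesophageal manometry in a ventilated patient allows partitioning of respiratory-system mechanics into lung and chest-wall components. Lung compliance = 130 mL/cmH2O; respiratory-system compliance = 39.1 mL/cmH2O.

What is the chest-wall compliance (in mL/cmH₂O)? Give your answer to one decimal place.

1/Ccw = 1/Crs − 1/CL.
1/Ccw = 1/39.1 − 1/130 = 0.01788.
Ccw = 55.928 mL/cmH2O.

55.9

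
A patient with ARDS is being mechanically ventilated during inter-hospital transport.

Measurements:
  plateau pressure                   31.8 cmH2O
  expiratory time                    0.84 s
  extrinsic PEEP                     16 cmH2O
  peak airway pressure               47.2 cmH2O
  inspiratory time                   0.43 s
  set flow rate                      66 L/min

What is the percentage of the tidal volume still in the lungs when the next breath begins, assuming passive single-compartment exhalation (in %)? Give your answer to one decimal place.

13.5

Flow: 66 L/min ÷ 60 = 1.1 L/s.
Vt = flow × Ti = 1.1 L/s × 0.43 s × 1000 mL/L = 473.0 mL.
R = (PIP − Pplat)/V̇ = (47.2 − 31.8) / 1.1 = 15.4/1.1 = 14.0 cmH2O·s/L.
C = Vt/(Pplat − PEEP) = 473.0 / (31.8 − 16) = 473.0/15.8 = 29.937 mL/cmH2O.
τ = R × C = 14.0 × 0.02994 L/cmH2O = 0.4192 s.
Fraction remaining at end-expiration = e^(−Te/τ) = e^(−0.84/0.4192) = 0.1348 → 13.48%.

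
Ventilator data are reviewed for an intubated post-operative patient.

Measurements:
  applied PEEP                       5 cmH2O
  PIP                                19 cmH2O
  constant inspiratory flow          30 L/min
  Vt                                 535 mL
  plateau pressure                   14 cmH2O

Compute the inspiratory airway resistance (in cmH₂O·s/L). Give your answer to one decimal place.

10.0

Flow: 30 L/min ÷ 60 = 0.5 L/s.
Raw = (PIP − Pplat) / flow = (19 − 14) / 0.5 = 5.0 / 0.5 = 10.0 cmH2O·s/L.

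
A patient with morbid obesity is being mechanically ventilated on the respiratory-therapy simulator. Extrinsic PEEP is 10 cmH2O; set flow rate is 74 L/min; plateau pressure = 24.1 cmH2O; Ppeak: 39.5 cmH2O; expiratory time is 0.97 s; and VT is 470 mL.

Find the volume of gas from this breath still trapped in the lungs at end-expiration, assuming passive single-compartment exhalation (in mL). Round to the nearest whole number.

Flow: 74 L/min ÷ 60 = 1.2333 L/s.
R = (PIP − Pplat)/V̇ = (39.5 − 24.1) / 1.2333 = 15.4/1.2333 = 12.487 cmH2O·s/L.
C = Vt/(Pplat − PEEP) = 470.0 / (24.1 − 10) = 470.0/14.1 = 33.333 mL/cmH2O.
τ = R × C = 12.487 × 0.03333 L/cmH2O = 0.4162 s.
Fraction remaining = e^(−Te/τ) = e^(−0.97/0.4162) = 0.09724.
Trapped volume = 470.0 × 0.09724 = 45.703 mL.

46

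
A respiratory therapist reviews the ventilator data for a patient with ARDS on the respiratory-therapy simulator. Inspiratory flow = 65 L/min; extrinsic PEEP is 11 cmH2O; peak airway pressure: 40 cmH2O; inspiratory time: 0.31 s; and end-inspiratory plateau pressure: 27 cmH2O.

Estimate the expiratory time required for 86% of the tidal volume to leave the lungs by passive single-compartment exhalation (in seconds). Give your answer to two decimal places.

0.50

Flow: 65 L/min ÷ 60 = 1.0833 L/s.
Vt = flow × Ti = 1.0833 L/s × 0.31 s × 1000 mL/L = 335.82 mL.
R = (PIP − Pplat)/V̇ = (40 − 27) / 1.0833 = 13.0/1.0833 = 12.0 cmH2O·s/L.
C = Vt/(Pplat − PEEP) = 335.82 / (27 − 11) = 335.82/16.0 = 20.989 mL/cmH2O.
τ = R × C = 12.0 × 0.02099 L/cmH2O = 0.2519 s.
t = −τ·ln(1 − 0.86) = −0.2519·ln(0.14) = 0.4953 s.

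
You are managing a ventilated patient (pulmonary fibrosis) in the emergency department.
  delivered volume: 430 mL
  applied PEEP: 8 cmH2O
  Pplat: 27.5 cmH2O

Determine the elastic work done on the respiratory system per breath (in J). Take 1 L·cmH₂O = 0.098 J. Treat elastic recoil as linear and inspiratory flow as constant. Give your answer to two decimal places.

0.41

Elastic work ≈ ½ × (Pplat − PEEP) × Vt = 0.5 × (27.5 − 8) × 0.430 L = 0.5 × 19.5 × 0.430 = 4.193 L·cmH2O.
× 0.098 J/(L·cmH2O) → 0.4109 J.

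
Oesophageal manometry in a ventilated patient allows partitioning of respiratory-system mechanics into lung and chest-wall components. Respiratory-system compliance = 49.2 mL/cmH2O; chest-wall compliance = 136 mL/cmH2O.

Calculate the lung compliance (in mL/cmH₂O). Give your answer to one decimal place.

1/CL = 1/Crs − 1/Ccw.
1/CL = 1/49.2 − 1/136 = 0.01297.
CL = 77.101 mL/cmH2O.

77.1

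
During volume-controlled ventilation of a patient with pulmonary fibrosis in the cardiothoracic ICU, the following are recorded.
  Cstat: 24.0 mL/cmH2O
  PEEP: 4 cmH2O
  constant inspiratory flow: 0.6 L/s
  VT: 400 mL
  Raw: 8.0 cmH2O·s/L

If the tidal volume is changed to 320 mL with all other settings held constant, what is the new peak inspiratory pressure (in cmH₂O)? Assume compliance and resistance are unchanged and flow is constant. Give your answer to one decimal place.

PIP = Vt/C + R·V̇ + PEEP (constant-flow equation of motion).
Only the elastic term changes: ΔPIP = ΔVt / C = (320 − 400) / 24.0 = -3.333 cmH2O.
Original PIP = 400/24.0 + 8.0×0.6 + 4 = 25.467 cmH2O; new PIP = 25.467 + (-3.333) = 22.134 cmH2O.

22.1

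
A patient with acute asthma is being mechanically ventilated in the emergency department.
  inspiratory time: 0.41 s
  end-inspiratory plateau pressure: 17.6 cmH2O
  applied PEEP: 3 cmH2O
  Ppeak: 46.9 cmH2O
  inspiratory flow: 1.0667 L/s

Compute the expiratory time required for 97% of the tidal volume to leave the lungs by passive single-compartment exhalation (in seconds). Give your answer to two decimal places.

Vt = flow × Ti = 1.0667 L/s × 0.41 s × 1000 mL/L = 437.35 mL.
R = (PIP − Pplat)/V̇ = (46.9 − 17.6) / 1.0667 = 29.3/1.0667 = 27.468 cmH2O·s/L.
C = Vt/(Pplat − PEEP) = 437.35 / (17.6 − 3) = 437.35/14.6 = 29.955 mL/cmH2O.
τ = R × C = 27.468 × 0.02996 L/cmH2O = 0.8229 s.
t = −τ·ln(1 − 0.97) = −0.8229·ln(0.03) = 2.886 s.

2.89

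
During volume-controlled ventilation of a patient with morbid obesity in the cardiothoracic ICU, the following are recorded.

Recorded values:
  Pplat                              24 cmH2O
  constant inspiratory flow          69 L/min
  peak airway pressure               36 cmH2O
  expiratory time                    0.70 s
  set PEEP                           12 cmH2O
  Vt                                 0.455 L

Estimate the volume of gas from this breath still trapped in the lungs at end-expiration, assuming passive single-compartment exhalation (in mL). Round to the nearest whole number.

78

Flow: 69 L/min ÷ 60 = 1.15 L/s.
R = (PIP − Pplat)/V̇ = (36 − 24) / 1.15 = 12.0/1.15 = 10.435 cmH2O·s/L.
C = Vt/(Pplat − PEEP) = 455.0 / (24 − 12) = 455.0/12.0 = 37.917 mL/cmH2O.
τ = R × C = 10.435 × 0.03792 L/cmH2O = 0.3957 s.
Fraction remaining = e^(−Te/τ) = e^(−0.70/0.3957) = 0.1705.
Trapped volume = 455.0 × 0.1705 = 77.578 mL.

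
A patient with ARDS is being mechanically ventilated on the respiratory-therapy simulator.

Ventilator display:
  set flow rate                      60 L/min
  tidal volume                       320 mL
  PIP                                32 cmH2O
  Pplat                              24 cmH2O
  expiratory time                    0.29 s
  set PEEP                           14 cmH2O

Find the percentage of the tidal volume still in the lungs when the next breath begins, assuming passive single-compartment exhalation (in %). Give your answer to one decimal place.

32.2

Flow: 60 L/min ÷ 60 = 1 L/s.
R = (PIP − Pplat)/V̇ = (32 − 24) / 1 = 8.0/1 = 8.0 cmH2O·s/L.
C = Vt/(Pplat − PEEP) = 320.0 / (24 − 14) = 320.0/10.0 = 32.0 mL/cmH2O.
τ = R × C = 8.0 × 0.032 L/cmH2O = 0.256 s.
Fraction remaining at end-expiration = e^(−Te/τ) = e^(−0.29/0.256) = 0.3221 → 32.21%.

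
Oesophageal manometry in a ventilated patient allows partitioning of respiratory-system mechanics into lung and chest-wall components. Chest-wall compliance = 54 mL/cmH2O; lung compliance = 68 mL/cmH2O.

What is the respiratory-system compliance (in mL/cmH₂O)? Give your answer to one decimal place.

30.1

Lung and chest wall are elastances in series: 1/Crs = 1/CL + 1/Ccw.
1/Crs = 1/68 + 1/54 = 0.03322.
Crs = 30.102 mL/cmH2O.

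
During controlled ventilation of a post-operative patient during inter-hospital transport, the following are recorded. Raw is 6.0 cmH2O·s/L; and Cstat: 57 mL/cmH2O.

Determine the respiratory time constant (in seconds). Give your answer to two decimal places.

τ = R × C = 6.0 × 57 mL/cmH2O = 6.0 × 0.057 L/cmH2O = 0.342 s.

0.34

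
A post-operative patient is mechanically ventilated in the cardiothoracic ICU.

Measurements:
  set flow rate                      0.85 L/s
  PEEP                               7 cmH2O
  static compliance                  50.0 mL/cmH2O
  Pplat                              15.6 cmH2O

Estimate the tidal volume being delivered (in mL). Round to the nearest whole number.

430

Vt = Cstat × (Pplat − PEEP) = 50.0 × (15.6 − 7) = 50.0 × 8.6 = 430.0 mL.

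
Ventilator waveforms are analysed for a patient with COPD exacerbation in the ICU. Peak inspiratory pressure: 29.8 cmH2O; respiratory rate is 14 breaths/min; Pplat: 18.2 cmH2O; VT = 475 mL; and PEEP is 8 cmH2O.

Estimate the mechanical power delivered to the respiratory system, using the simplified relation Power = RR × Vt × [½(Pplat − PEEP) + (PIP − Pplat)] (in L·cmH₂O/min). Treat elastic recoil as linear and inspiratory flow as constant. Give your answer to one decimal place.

Per-breath work = Vt × [½(Pplat−PEEP) + (PIP−Pplat)] = 0.475 × [0.5×10.2 + 11.6] = 0.475 × 16.7 = 7.933 L·cmH2O.
Power = 14 × 7.933 = 111.06 L·cmH2O/min.

111.1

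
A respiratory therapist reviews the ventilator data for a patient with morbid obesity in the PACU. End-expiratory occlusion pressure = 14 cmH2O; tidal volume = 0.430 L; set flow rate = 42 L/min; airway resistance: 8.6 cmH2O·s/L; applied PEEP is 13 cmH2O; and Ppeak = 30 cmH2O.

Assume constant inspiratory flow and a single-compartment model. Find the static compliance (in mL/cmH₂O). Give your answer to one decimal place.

43.1

Flow: 42 L/min ÷ 60 = 0.7 L/s.
Total PEEP = 14 cmH2O (set 13 + intrinsic 1); this is the baseline alveolar pressure.
Equation of motion (constant flow): PIP = Vt/C + R·V̇ + PEEP.
Vt/C = PIP − R·V̇ − PEEP = 30 − 8.6×0.7 − 14 = 30 − 6.02 − 14 = 9.98 cmH2O.
C = Vt / 9.98 = 430 / 9.98 = 43.086 mL/cmH2O.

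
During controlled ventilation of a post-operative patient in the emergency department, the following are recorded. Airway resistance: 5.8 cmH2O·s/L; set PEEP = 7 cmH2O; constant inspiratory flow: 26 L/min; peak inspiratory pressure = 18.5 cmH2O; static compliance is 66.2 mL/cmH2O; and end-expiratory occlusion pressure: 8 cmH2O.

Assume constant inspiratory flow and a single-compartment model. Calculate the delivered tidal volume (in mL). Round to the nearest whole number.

Flow: 26 L/min ÷ 60 = 0.4333 L/s.
Total PEEP = 8 cmH2O (set 7 + intrinsic 1); this is the baseline alveolar pressure.
Equation of motion (constant flow): PIP = Vt/C + R·V̇ + PEEP.
Vt/C = PIP − R·V̇ − PEEP = 18.5 − 2.513 − 8 = 7.987 cmH2O.
Vt = C × 7.987 = 66.2 × 7.987 = 528.74 mL.

529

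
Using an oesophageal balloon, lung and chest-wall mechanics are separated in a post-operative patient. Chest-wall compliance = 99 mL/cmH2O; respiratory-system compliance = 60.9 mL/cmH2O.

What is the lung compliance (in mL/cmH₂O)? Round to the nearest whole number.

1/CL = 1/Crs − 1/Ccw.
1/CL = 1/60.9 − 1/99 = 0.006319.
CL = 158.25 mL/cmH2O.

158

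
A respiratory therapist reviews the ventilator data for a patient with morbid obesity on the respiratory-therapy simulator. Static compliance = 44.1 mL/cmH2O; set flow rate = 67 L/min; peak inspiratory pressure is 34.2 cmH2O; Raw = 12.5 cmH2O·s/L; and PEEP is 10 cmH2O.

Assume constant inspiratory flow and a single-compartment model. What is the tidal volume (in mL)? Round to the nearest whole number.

452

Flow: 67 L/min ÷ 60 = 1.1167 L/s.
Equation of motion (constant flow): PIP = Vt/C + R·V̇ + PEEP.
Vt/C = PIP − R·V̇ − PEEP = 34.2 − 13.959 − 10 = 10.241 cmH2O.
Vt = C × 10.241 = 44.1 × 10.241 = 451.63 mL.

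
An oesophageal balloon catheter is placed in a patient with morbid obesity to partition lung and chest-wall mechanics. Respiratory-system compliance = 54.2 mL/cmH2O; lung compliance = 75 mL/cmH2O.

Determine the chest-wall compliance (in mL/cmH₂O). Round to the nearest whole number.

195

1/Ccw = 1/Crs − 1/CL.
1/Ccw = 1/54.2 − 1/75 = 0.005117.
Ccw = 195.43 mL/cmH2O.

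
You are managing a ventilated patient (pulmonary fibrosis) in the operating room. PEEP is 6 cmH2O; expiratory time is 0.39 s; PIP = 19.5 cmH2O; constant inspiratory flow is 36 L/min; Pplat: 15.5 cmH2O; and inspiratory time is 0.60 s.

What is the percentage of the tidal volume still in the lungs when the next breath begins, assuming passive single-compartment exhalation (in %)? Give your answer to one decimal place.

Flow: 36 L/min ÷ 60 = 0.6 L/s.
Vt = flow × Ti = 0.6 L/s × 0.60 s × 1000 mL/L = 360.0 mL.
R = (PIP − Pplat)/V̇ = (19.5 − 15.5) / 0.6 = 4.0/0.6 = 6.667 cmH2O·s/L.
C = Vt/(Pplat − PEEP) = 360.0 / (15.5 − 6) = 360.0/9.5 = 37.895 mL/cmH2O.
τ = R × C = 6.667 × 0.0379 L/cmH2O = 0.2527 s.
Fraction remaining at end-expiration = e^(−Te/τ) = e^(−0.39/0.2527) = 0.2137 → 21.37%.

21.4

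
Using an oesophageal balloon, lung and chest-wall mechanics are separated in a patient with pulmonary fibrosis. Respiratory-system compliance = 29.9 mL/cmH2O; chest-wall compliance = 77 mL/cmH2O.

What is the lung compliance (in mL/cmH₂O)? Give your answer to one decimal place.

1/CL = 1/Crs − 1/Ccw.
1/CL = 1/29.9 − 1/77 = 0.02046.
CL = 48.876 mL/cmH2O.

48.9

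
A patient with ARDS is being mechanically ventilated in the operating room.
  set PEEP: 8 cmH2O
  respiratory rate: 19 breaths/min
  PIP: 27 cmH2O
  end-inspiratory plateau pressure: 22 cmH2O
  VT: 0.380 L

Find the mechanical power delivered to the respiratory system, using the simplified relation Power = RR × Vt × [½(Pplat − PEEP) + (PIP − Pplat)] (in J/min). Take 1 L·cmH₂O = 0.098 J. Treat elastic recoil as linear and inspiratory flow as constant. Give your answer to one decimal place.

8.5

Per-breath work = Vt × [½(Pplat−PEEP) + (PIP−Pplat)] = 0.380 × [0.5×14.0 + 5.0] = 0.380 × 12.0 = 4.56 L·cmH2O.
Power = 19 × 4.56 = 86.64 L·cmH2O/min.
× 0.098 J/(L·cmH2O) → 8.491 J/min.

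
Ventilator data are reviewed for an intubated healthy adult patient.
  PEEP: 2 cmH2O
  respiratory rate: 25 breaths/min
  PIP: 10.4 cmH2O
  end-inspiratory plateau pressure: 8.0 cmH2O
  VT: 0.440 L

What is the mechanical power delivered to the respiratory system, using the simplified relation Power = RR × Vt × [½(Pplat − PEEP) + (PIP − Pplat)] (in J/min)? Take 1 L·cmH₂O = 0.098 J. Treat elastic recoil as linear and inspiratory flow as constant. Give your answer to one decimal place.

5.8

Per-breath work = Vt × [½(Pplat−PEEP) + (PIP−Pplat)] = 0.440 × [0.5×6.0 + 2.4] = 0.440 × 5.4 = 2.376 L·cmH2O.
Power = 25 × 2.376 = 59.4 L·cmH2O/min.
× 0.098 J/(L·cmH2O) → 5.821 J/min.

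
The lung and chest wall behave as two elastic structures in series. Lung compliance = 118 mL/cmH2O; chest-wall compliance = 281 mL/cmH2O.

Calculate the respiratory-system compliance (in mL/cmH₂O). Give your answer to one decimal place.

83.1

Lung and chest wall are elastances in series: 1/Crs = 1/CL + 1/Ccw.
1/Crs = 1/118 + 1/281 = 0.01203.
Crs = 83.126 mL/cmH2O.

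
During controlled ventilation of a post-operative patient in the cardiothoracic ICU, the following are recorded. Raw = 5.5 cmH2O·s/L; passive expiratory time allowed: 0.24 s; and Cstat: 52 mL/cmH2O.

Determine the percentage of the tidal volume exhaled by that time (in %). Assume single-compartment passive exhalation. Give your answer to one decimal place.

τ = R × C = 5.5 × 52 mL/cmH2O = 5.5 × 0.052 L/cmH2O = 0.286 s.
Passive exhalation: V(t)/V₀ = e^(−t/τ) = e^(−0.24/0.286) = 0.4321.
Fraction exhaled = 1 − 0.4321 = 0.5679 → 56.79%.

56.8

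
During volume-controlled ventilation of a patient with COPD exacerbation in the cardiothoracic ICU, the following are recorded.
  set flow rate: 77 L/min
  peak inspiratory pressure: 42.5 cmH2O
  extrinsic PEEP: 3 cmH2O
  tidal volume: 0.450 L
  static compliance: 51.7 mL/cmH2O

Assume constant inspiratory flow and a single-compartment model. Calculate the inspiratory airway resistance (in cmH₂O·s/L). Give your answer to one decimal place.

Flow: 77 L/min ÷ 60 = 1.2833 L/s.
Equation of motion (constant flow): PIP = Vt/C + R·V̇ + PEEP.
R·V̇ = PIP − Vt/C − PEEP = 42.5 − 450/51.7 − 3 = 42.5 − 8.704 − 3 = 30.796 cmH2O.
R = 30.796 / 1.2833 = 23.998 cmH2O·s/L.

24.0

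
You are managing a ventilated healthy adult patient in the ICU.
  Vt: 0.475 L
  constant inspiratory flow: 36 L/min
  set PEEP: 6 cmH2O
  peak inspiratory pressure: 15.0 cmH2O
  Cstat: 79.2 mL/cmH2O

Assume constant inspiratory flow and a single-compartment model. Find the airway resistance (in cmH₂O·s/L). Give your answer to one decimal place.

Flow: 36 L/min ÷ 60 = 0.6 L/s.
Equation of motion (constant flow): PIP = Vt/C + R·V̇ + PEEP.
R·V̇ = PIP − Vt/C − PEEP = 15.0 − 475/79.2 − 6 = 15.0 − 5.997 − 6 = 3.003 cmH2O.
R = 3.003 / 0.6 = 5.005 cmH2O·s/L.

5.0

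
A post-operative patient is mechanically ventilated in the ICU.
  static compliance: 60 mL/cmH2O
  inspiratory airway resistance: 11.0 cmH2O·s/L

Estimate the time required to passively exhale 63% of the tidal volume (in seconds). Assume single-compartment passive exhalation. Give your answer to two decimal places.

τ = R × C = 11.0 × 60 mL/cmH2O = 11.0 × 0.060 L/cmH2O = 0.66 s.
Exhaled fraction f = 1 − e^(−t/τ) → t = −τ·ln(1 − f) = −0.66·ln(0.37) = 0.6562 s.

0.66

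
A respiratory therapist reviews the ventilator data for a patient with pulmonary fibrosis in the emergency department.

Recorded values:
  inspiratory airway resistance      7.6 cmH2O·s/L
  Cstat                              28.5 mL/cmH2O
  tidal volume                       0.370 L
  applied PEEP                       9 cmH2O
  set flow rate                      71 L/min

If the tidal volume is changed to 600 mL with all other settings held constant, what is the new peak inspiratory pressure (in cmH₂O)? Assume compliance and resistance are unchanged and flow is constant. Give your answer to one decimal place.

Flow: 71 L/min ÷ 60 = 1.1833 L/s.
PIP = Vt/C + R·V̇ + PEEP (constant-flow equation of motion).
Only the elastic term changes: ΔPIP = ΔVt / C = (600 − 370) / 28.5 = 8.07 cmH2O.
Original PIP = 370/28.5 + 7.6×1.1833 + 9 = 30.976 cmH2O; new PIP = 30.976 + (8.07) = 39.046 cmH2O.

39.0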